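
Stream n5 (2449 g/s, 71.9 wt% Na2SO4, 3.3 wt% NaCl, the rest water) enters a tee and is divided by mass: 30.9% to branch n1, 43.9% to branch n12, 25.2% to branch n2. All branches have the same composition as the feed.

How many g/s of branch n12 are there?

1075 g/s

Branch n12 flow = 0.439×2449 = 1075.1 g/s.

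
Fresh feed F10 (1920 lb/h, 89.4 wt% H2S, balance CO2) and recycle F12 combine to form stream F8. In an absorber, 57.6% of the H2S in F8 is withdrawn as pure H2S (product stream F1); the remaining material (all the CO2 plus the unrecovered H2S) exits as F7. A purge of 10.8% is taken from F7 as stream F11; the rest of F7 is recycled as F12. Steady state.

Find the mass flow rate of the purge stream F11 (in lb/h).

329.9 lb/h

CO2 enters only via F10 and leaves only via the purge: 1920×0.106 = 0.108×(CO2 in F7), and the absorber passes all CO2, so CO2 in F8 = CO2 in F7 = 1884.4 lb/h.
H2S in F8: m_A = 1920×0.894 + (1−0.108)·(1−0.576)·m_A, so m_A = 1716.5/0.6218 = 2760.5 lb/h.
F7 = (1−0.576)×2760.5 + 1884.4 = 3054.9 lb/h.
Purge F11 = 0.108×3054.9 = 329.93 lb/h.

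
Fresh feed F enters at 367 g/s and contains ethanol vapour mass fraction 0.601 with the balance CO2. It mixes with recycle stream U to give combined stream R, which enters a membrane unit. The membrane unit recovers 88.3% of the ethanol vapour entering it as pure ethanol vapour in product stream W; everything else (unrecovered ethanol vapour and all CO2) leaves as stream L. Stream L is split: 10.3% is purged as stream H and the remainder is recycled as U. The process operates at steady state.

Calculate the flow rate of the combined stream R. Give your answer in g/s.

CO2 enters only via F and leaves only via the purge: 367×0.399 = 0.103×(CO2 in L), and the membrane unit passes all CO2, so CO2 in R = CO2 in L = 1421.7 g/s.
ethanol vapour in R: m_A = 367×0.601 + (1−0.103)·(1−0.883)·m_A, so m_A = 220.57/0.8951 = 246.43 g/s.
R = 246.43 + 1421.7 = 1668.1 g/s.

1668 g/s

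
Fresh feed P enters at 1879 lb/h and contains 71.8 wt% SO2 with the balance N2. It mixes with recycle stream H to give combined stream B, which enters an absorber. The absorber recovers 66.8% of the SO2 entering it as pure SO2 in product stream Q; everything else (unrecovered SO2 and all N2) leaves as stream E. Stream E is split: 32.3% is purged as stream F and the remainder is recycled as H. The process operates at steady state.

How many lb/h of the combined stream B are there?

N2 enters only via P and leaves only via the purge: 1879×0.282 = 0.323×(N2 in E), and the absorber passes all N2, so N2 in B = N2 in E = 1640.5 lb/h.
SO2 in B: m_A = 1879×0.718 + (1−0.323)·(1−0.668)·m_A, so m_A = 1349.1/0.7752 = 1740.3 lb/h.
B = 1740.3 + 1640.5 = 3380.8 lb/h.

3381 lb/h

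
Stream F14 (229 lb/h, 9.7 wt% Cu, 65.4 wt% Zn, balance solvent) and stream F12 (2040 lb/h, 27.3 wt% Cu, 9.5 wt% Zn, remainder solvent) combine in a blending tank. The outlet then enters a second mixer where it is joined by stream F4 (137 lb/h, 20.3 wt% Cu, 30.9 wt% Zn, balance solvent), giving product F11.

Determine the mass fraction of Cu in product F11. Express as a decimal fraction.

0.252

Overall, product flow = 2406 lb/h.
Cu in = 229×0.097 + 2040×0.273 + 137×0.203 = 606.94 lb/h.
Cu fraction in F11 = 0.252.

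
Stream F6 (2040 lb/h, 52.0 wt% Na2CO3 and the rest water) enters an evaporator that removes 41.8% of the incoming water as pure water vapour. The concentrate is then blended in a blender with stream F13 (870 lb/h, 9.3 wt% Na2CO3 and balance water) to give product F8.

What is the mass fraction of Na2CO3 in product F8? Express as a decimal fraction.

0.457

Vapour removed = 0.418×0.480×2040 = 409.31 lb/h; concentrate = 1630.7 lb/h.
Na2CO3 reaching the mixer = 1060.8 (from concentrate) + 870×0.093 = 1141.7 lb/h.
Product flow = 1630.7 + 870 = 2500.7 lb/h; Na2CO3 fraction = 0.457.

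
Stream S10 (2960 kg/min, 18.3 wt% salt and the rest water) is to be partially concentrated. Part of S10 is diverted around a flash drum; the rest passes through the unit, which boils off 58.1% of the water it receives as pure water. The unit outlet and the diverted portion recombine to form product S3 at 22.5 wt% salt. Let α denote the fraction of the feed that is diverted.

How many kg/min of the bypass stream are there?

1796 kg/min

All 2960×0.183 = 541.68 kg/min of salt reaches S3, so S3 = 541.68/0.225 = 2407.5 kg/min and vapour = 552.53 kg/min.
The evaporator receives (1−α)·2960 of feed at 0.817 water and removes 0.581 of that water:
0.581×0.817×(1−α)×2960 = 552.53
(1−α) = 552.53/1405 = 0.3932;  α = 0.6068.
Bypass flow = 0.6068×2960 = 1796 kg/min.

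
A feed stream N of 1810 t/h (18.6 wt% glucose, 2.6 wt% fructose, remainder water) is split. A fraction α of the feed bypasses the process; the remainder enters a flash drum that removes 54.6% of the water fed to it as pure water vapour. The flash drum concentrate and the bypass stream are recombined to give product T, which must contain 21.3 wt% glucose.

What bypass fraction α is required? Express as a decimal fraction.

0.705

All 1810×0.186 = 336.66 t/h of glucose reaches T, so T = 336.66/0.213 = 1580.6 t/h and vapour = 229.44 t/h.
The evaporator receives (1−α)·1810 of feed at 0.788 water and removes 0.546 of that water:
0.546×0.788×(1−α)×1810 = 229.44
(1−α) = 229.44/778.75 = 0.2946;  α = 0.7054.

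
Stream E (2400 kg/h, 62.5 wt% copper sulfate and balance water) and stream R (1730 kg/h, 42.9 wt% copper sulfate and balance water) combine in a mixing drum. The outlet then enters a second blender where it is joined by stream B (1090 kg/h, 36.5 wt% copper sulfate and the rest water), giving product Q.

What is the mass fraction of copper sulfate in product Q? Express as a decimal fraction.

Overall, product flow = 5220 kg/h.
copper sulfate in = 2400×0.625 + 1730×0.429 + 1090×0.365 = 2640 kg/h.
copper sulfate fraction in Q = 0.5058.

0.5058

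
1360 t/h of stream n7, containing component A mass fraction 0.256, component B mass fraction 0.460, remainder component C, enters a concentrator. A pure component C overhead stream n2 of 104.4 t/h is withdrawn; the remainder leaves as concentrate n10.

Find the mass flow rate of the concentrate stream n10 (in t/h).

1256 t/h

Concentrate = 1360 − 104.4 = 1255.6 t/h.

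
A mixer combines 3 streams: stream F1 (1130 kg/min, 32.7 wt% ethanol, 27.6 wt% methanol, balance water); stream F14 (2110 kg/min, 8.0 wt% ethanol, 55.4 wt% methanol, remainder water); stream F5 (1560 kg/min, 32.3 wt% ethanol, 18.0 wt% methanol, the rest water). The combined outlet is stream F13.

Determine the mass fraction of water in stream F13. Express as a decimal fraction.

0.416

Total flow out = 1130 + 2110 + 1560 = 4800 kg/min.
water in = 1130×0.397 + 2110×0.366 + 1560×0.497 = 1996.2 kg/min.
water mass fraction in F13 = 1996.2/4800 = 0.416.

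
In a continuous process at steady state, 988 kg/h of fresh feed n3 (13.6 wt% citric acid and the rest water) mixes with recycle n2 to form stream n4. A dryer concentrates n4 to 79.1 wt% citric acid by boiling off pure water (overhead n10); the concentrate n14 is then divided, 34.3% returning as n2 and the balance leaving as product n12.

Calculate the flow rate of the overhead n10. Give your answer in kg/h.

Overall citric acid balance (none leaves overhead): citric acid in fresh feed = citric acid in product, i.e. 988×0.136 = (1−0.343)·n14·0.791.
n14 = 134.37/(0.791×0.657) = 258.56 kg/h.
Recycle n2 = 0.343×258.56 = 88.685 kg/h.
Combined feed n4 = 988 + 88.685 = 1076.7 kg/h.
Overhead n10 = n4 − n14 = 1076.7 − 258.56 = 818.13 kg/h.

818.1 kg/h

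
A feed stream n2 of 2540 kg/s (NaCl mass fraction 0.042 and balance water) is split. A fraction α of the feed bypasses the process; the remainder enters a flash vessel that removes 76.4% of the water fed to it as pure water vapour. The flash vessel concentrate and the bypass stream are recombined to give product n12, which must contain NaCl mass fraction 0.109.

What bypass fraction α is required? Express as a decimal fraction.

0.160

All 2540×0.042 = 106.68 kg/s of NaCl reaches n12, so n12 = 106.68/0.109 = 978.72 kg/s and vapour = 1561.3 kg/s.
The evaporator receives (1−α)·2540 of feed at 0.958 water and removes 0.764 of that water:
0.764×0.958×(1−α)×2540 = 1561.3
(1−α) = 1561.3/1859.1 = 0.8398;  α = 0.1602.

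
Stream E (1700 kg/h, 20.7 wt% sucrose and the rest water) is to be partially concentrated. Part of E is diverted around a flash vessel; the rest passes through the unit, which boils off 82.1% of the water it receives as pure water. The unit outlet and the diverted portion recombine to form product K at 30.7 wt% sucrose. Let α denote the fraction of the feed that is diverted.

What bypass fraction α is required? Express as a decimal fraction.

0.500

All 1700×0.207 = 351.9 kg/h of sucrose reaches K, so K = 351.9/0.307 = 1146.3 kg/h and vapour = 553.75 kg/h.
The evaporator receives (1−α)·1700 of feed at 0.793 water and removes 0.821 of that water:
0.821×0.793×(1−α)×1700 = 553.75
(1−α) = 553.75/1106.8 = 0.5003;  α = 0.4997.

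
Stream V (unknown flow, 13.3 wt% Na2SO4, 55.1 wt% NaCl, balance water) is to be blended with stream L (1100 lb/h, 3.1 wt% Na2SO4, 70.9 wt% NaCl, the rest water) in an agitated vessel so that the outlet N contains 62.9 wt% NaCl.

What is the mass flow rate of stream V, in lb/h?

Let V be the unknown flow. Total out = 1100 + V.
NaCl balance: 779.9 + 0.551·V = 0.629·(1100 + V)
(0.551 − 0.629)·V = 0.629×1100 − 779.9 = -88
V = -88 / -0.078 = 1128.2 lb/h

1128 lb/h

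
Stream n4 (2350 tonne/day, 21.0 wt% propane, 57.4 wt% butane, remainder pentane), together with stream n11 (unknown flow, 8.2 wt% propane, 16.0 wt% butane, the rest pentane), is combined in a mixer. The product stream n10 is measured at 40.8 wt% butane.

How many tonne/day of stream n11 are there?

1573 tonne/day

Let n11 be the unknown flow. Total out = 2350 + n11.
butane balance: 1348.9 + 0.160·n11 = 0.408·(2350 + n11)
(0.160 − 0.408)·n11 = 0.408×2350 − 1348.9 = -390.1
n11 = -390.1 / -0.248 = 1573 tonne/day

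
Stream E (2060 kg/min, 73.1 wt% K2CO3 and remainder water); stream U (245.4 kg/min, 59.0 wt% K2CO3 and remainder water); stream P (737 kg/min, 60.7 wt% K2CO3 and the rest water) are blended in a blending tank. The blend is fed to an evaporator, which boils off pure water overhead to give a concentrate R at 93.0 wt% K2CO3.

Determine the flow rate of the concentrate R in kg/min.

2256 kg/min

K2CO3 entering = 2060×0.731 + 245.4×0.590 + 737×0.607 = 2098 kg/min.
All K2CO3 reports to R, so R = 2098/0.930 = 2255.9 kg/min.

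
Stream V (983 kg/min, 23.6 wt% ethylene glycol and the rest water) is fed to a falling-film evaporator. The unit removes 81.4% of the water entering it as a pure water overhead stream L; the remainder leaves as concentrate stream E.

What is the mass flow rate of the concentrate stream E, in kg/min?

371.7 kg/min

water entering = 983×0.764 = 751.01 kg/min; overhead removed = 0.814×751.01 = 611.32 kg/min.
Concentrate = 983 − 611.32 = 371.68 kg/min.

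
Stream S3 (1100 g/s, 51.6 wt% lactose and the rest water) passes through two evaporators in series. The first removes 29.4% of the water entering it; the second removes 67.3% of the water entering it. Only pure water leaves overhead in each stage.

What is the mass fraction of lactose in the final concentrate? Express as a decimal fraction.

water in feed = 1100×0.484 = 532.4 g/s.
After stage 1: water left = (1−0.294)×532.4 = 375.87; stream total = 943.47 g/s.
After stage 2: water left = (1−0.673)×375.87 = 122.91; final concentrate = 690.51 g/s.
lactose fraction = 567.6/690.51 = 0.8220.

0.8220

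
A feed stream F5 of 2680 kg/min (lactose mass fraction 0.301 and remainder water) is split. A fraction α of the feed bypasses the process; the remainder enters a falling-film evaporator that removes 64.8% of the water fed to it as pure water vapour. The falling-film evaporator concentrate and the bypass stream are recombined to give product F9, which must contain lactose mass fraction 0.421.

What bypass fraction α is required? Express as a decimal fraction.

0.371

All 2680×0.301 = 806.68 kg/min of lactose reaches F9, so F9 = 806.68/0.421 = 1916.1 kg/min and vapour = 763.9 kg/min.
The evaporator receives (1−α)·2680 of feed at 0.699 water and removes 0.648 of that water:
0.648×0.699×(1−α)×2680 = 763.9
(1−α) = 763.9/1213.9 = 0.6293;  α = 0.3707.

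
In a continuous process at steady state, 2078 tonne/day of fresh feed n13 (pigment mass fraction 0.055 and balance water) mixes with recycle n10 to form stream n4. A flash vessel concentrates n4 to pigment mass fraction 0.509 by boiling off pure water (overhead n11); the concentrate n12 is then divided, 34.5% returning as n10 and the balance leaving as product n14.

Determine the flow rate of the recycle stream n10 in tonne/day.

Overall pigment balance (none leaves overhead): pigment in fresh feed = pigment in product, i.e. 2078×0.055 = (1−0.345)·n12·0.509.
n12 = 114.29/(0.509×0.655) = 342.81 tonne/day.
Recycle n10 = 0.345×342.81 = 118.27 tonne/day.

118.3 tonne/day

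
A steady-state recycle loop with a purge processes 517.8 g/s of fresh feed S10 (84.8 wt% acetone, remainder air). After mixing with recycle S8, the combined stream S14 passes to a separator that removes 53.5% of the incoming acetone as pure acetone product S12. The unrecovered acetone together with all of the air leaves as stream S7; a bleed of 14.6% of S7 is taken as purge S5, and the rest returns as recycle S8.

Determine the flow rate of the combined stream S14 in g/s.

1267 g/s

air enters only via S10 and leaves only via the purge: 517.8×0.152 = 0.146×(air in S7), and the separator passes all air, so air in S14 = air in S7 = 539.08 g/s.
acetone in S14: m_A = 517.8×0.848 + (1−0.146)·(1−0.535)·m_A, so m_A = 439.09/0.6029 = 728.32 g/s.
S14 = 728.32 + 539.08 = 1267.4 g/s.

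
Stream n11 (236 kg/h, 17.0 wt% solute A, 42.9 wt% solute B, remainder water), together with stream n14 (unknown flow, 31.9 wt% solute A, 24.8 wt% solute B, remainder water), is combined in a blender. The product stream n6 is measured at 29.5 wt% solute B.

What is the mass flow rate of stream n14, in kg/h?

Let n14 be the unknown flow. Total out = 236 + n14.
solute B balance: 101.24 + 0.248·n14 = 0.295·(236 + n14)
(0.248 − 0.295)·n14 = 0.295×236 − 101.24 = -31.624
n14 = -31.624 / -0.047 = 672.85 kg/h

672.9 kg/h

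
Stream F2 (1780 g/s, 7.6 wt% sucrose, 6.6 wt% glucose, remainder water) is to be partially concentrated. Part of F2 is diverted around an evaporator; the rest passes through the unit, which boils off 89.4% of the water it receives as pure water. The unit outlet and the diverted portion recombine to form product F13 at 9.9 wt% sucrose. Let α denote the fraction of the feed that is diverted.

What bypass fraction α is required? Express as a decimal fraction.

0.697

All 1780×0.076 = 135.28 g/s of sucrose reaches F13, so F13 = 135.28/0.099 = 1366.5 g/s and vapour = 413.54 g/s.
The evaporator receives (1−α)·1780 of feed at 0.858 water and removes 0.894 of that water:
0.894×0.858×(1−α)×1780 = 413.54
(1−α) = 413.54/1365.4 = 0.3029;  α = 0.6971.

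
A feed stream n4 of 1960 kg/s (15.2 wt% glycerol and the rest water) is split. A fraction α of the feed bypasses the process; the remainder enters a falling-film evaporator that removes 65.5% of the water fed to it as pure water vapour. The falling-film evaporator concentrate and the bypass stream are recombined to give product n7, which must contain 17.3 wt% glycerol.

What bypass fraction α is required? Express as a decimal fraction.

All 1960×0.152 = 297.92 kg/s of glycerol reaches n7, so n7 = 297.92/0.173 = 1722.1 kg/s and vapour = 237.92 kg/s.
The evaporator receives (1−α)·1960 of feed at 0.848 water and removes 0.655 of that water:
0.655×0.848×(1−α)×1960 = 237.92
(1−α) = 237.92/1088.7 = 0.2185;  α = 0.7815.

0.781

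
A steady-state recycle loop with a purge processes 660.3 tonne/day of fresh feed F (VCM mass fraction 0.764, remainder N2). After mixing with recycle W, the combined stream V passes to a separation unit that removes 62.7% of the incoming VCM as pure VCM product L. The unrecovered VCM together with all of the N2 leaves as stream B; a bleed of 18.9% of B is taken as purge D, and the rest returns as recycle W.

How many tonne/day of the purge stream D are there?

N2 enters only via F and leaves only via the purge: 660.3×0.236 = 0.189×(N2 in B), and the separation unit passes all N2, so N2 in V = N2 in B = 824.5 tonne/day.
VCM in V: m_A = 660.3×0.764 + (1−0.189)·(1−0.627)·m_A, so m_A = 504.47/0.6975 = 723.26 tonne/day.
B = (1−0.627)×723.26 + 824.5 = 1094.3 tonne/day.
Purge D = 0.189×1094.3 = 206.82 tonne/day.

206.8 tonne/day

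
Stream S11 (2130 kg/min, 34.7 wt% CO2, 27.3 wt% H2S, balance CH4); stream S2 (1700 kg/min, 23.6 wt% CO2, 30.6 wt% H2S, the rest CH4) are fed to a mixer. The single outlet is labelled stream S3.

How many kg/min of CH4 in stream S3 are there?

CH4 out = CH4 in = 2130×0.380 + 1700×0.458 = 1588 kg/min.

1588 kg/min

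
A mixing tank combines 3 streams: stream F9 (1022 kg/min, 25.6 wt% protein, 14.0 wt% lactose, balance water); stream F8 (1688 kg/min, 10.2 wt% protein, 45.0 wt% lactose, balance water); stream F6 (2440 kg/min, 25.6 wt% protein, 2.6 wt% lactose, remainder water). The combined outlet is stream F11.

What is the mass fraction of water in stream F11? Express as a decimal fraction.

Total flow out = 1022 + 1688 + 2440 = 5150 kg/min.
water in = 1022×0.604 + 1688×0.448 + 2440×0.718 = 3125.4 kg/min.
water mass fraction in F11 = 3125.4/5150 = 0.607.

0.607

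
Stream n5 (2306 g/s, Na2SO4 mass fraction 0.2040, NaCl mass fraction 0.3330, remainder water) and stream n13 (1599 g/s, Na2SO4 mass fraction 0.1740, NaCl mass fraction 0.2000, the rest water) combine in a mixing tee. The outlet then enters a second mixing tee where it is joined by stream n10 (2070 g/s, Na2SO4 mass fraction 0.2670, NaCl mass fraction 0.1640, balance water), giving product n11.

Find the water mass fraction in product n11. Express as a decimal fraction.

0.5433

Overall, product flow = 5975 g/s.
water in = 2306×0.463 + 1599×0.626 + 2070×0.569 = 3246.5 g/s.
water fraction in n11 = 0.5433.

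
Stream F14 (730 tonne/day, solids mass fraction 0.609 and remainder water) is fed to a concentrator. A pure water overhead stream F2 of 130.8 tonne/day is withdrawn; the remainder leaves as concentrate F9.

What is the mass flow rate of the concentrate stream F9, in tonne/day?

Concentrate = 730 − 130.8 = 599.2 tonne/day.

599.2 tonne/day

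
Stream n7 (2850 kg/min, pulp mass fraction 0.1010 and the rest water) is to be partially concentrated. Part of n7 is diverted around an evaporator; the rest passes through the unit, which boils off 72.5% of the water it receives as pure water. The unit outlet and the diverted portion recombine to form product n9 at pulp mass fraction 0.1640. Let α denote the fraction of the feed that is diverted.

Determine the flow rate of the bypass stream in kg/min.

All 2850×0.101 = 287.85 kg/min of pulp reaches n9, so n9 = 287.85/0.164 = 1755.2 kg/min and vapour = 1094.8 kg/min.
The evaporator receives (1−α)·2850 of feed at 0.899 water and removes 0.725 of that water:
0.725×0.899×(1−α)×2850 = 1094.8
(1−α) = 1094.8/1857.6 = 0.5894;  α = 0.4106.
Bypass flow = 0.4106×2850 = 1170.3 kg/min.

1170 kg/min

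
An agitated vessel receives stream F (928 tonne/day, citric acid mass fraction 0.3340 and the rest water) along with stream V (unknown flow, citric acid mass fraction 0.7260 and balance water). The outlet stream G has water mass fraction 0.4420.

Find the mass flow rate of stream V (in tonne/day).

Let V be the unknown flow. Total out = 928 + V.
water balance: 618.05 + 0.274·V = 0.442·(928 + V)
(0.274 − 0.442)·V = 0.442×928 − 618.05 = -207.87
V = -207.87 / -0.168 = 1237.3 tonne/day

1237 tonne/day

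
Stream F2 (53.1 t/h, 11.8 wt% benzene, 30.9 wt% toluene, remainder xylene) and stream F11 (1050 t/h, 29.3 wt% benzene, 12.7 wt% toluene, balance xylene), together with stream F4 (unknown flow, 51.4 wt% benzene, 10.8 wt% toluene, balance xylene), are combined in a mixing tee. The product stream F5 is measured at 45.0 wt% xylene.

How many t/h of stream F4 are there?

1987 t/h

Let F4 be the unknown flow. Total out = 1103.1 + F4.
xylene balance: 639.43 + 0.378·F4 = 0.450·(1103.1 + F4)
(0.378 − 0.450)·F4 = 0.450×1103.1 − 639.43 = -143.03
F4 = -143.03 / -0.072 = 1986.5 t/h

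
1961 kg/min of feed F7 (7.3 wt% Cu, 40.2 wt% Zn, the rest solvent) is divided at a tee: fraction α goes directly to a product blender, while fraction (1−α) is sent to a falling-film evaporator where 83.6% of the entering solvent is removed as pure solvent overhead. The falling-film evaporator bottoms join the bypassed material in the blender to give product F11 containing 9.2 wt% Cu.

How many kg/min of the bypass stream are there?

All 1961×0.073 = 143.15 kg/min of Cu reaches F11, so F11 = 143.15/0.092 = 1556 kg/min and vapour = 404.99 kg/min.
The evaporator receives (1−α)·1961 of feed at 0.525 solvent and removes 0.836 of that solvent:
0.836×0.525×(1−α)×1961 = 404.99
(1−α) = 404.99/860.68 = 0.4705;  α = 0.5295.
Bypass flow = 0.5295×1961 = 1038.3 kg/min.

1038 kg/min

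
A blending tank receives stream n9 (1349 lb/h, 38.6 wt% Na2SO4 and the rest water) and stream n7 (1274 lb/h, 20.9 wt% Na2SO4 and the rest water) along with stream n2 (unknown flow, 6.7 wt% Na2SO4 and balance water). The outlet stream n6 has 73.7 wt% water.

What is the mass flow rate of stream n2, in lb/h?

495.6 lb/h

Let n2 be the unknown flow. Total out = 2623 + n2.
water balance: 1836 + 0.933·n2 = 0.737·(2623 + n2)
(0.933 − 0.737)·n2 = 0.737×2623 − 1836 = 97.131
n2 = 97.131 / 0.196 = 495.57 lb/h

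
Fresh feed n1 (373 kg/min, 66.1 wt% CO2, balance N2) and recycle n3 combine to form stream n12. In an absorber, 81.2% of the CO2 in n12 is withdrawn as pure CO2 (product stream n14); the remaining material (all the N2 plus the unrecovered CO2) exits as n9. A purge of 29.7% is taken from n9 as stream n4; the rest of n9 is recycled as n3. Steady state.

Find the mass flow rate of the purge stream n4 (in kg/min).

142.3 kg/min

N2 enters only via n1 and leaves only via the purge: 373×0.339 = 0.297×(N2 in n9), and the absorber passes all N2, so N2 in n12 = N2 in n9 = 425.75 kg/min.
CO2 in n12: m_A = 373×0.661 + (1−0.297)·(1−0.812)·m_A, so m_A = 246.55/0.8678 = 284.1 kg/min.
n9 = (1−0.812)×284.1 + 425.75 = 479.16 kg/min.
Purge n4 = 0.297×479.16 = 142.31 kg/min.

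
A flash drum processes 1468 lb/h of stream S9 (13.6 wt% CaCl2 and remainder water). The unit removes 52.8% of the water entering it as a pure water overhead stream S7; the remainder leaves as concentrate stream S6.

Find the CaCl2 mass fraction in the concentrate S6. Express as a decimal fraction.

0.2501

CaCl2 is not removed: 1468×0.136 = 199.65 lb/h of CaCl2 enters S6.
water entering = 1468×0.864 = 1268.4 lb/h; overhead removed = 0.528×1268.4 = 669.69 lb/h.
Concentrate = 1468 − 669.69 = 798.31 lb/h.
Mass fraction = 199.65/798.31 = 0.2501.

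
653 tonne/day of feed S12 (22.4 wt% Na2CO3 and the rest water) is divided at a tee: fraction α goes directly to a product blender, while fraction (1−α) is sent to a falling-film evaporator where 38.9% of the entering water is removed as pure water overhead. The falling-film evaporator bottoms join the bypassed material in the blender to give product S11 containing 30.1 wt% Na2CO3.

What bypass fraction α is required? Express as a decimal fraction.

All 653×0.224 = 146.27 tonne/day of Na2CO3 reaches S11, so S11 = 146.27/0.301 = 485.95 tonne/day and vapour = 167.05 tonne/day.
The evaporator receives (1−α)·653 of feed at 0.776 water and removes 0.389 of that water:
0.389×0.776×(1−α)×653 = 167.05
(1−α) = 167.05/197.12 = 0.8474;  α = 0.1526.

0.153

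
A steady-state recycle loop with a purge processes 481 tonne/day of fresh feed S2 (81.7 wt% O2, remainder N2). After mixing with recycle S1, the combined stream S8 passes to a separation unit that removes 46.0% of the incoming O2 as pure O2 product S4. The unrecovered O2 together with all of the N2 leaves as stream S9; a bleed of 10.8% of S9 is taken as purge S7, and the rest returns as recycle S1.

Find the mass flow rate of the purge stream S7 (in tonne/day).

N2 enters only via S2 and leaves only via the purge: 481×0.183 = 0.108×(N2 in S9), and the separation unit passes all N2, so N2 in S8 = N2 in S9 = 815.03 tonne/day.
O2 in S8: m_A = 481×0.817 + (1−0.108)·(1−0.460)·m_A, so m_A = 392.98/0.5183 = 758.17 tonne/day.
S9 = (1−0.460)×758.17 + 815.03 = 1224.4 tonne/day.
Purge S7 = 0.108×1224.4 = 132.24 tonne/day.

132.2 tonne/day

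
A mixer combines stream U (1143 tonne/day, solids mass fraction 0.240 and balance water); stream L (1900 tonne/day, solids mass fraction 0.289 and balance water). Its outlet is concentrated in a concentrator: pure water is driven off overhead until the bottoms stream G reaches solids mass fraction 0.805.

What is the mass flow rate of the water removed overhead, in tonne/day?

solids entering = 1143×0.240 + 1900×0.289 = 823.42 tonne/day.
All solids reports to G, so G = 823.42/0.805 = 1022.9 tonne/day.
Total feed = 3043 tonne/day; overhead = 3043 − 1022.9 = 2020.1 tonne/day.

2020 tonne/day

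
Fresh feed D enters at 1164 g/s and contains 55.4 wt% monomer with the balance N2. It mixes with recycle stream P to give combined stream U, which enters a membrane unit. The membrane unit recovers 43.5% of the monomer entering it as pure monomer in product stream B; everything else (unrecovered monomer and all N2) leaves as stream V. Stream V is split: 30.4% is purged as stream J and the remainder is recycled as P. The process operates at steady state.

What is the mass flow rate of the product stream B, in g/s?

monomer in U: m_A = 1164×0.554 + (1−0.304)·(1−0.435)·m_A, so m_A = 644.86/0.6068 = 1062.8 g/s.
Product B = 0.435×1062.8 = 462.31 g/s.

462.3 g/s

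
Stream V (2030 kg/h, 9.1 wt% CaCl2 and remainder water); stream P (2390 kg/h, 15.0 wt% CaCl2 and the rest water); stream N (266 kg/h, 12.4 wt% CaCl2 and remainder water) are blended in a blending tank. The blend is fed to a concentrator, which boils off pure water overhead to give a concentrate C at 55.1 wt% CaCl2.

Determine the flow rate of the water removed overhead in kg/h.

CaCl2 entering = 2030×0.091 + 2390×0.150 + 266×0.124 = 576.21 kg/h.
All CaCl2 reports to C, so C = 576.21/0.551 = 1045.8 kg/h.
Total feed = 4686 kg/h; overhead = 4686 − 1045.8 = 3640.2 kg/h.

3640 kg/h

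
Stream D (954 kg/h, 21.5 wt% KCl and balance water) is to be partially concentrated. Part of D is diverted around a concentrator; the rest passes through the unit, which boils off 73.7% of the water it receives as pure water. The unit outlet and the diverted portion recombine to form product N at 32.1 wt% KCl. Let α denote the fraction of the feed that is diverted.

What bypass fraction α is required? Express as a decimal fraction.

All 954×0.215 = 205.11 kg/h of KCl reaches N, so N = 205.11/0.321 = 638.97 kg/h and vapour = 315.03 kg/h.
The evaporator receives (1−α)·954 of feed at 0.785 water and removes 0.737 of that water:
0.737×0.785×(1−α)×954 = 315.03
(1−α) = 315.03/551.93 = 0.5708;  α = 0.4292.

0.429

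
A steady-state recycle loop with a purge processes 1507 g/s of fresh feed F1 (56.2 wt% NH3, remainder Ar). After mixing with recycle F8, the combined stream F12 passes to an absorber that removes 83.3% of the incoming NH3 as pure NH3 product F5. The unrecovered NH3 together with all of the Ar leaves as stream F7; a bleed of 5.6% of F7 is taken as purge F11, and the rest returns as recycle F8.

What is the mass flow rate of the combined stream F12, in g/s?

12790 g/s

Ar enters only via F1 and leaves only via the purge: 1507×0.438 = 0.056×(Ar in F7), and the absorber passes all Ar, so Ar in F12 = Ar in F7 = 11787 g/s.
NH3 in F12: m_A = 1507×0.562 + (1−0.056)·(1−0.833)·m_A, so m_A = 846.93/0.8424 = 1005.4 g/s.
F12 = 1005.4 + 11787 = 12792 g/s.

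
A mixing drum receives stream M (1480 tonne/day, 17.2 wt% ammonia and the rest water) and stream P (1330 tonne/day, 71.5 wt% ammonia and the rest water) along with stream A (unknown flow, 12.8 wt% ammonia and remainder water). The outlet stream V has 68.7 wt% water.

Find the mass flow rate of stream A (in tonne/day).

1762 tonne/day

Let A be the unknown flow. Total out = 2810 + A.
water balance: 1604.5 + 0.872·A = 0.687·(2810 + A)
(0.872 − 0.687)·A = 0.687×2810 − 1604.5 = 325.98
A = 325.98 / 0.185 = 1762.1 tonne/day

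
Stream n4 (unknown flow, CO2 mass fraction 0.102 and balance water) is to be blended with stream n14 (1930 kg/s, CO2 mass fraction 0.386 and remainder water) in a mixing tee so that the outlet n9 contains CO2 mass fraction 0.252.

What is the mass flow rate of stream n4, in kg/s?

Let n4 be the unknown flow. Total out = 1930 + n4.
CO2 balance: 744.98 + 0.102·n4 = 0.252·(1930 + n4)
(0.102 − 0.252)·n4 = 0.252×1930 − 744.98 = -258.62
n4 = -258.62 / -0.150 = 1724.1 kg/s

1724 kg/s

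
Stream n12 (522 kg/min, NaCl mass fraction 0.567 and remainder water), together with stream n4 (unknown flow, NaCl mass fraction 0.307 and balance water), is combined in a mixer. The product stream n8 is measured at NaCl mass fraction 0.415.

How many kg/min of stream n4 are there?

734.7 kg/min

Let n4 be the unknown flow. Total out = 522 + n4.
NaCl balance: 295.97 + 0.307·n4 = 0.415·(522 + n4)
(0.307 − 0.415)·n4 = 0.415×522 − 295.97 = -79.344
n4 = -79.344 / -0.108 = 734.67 kg/min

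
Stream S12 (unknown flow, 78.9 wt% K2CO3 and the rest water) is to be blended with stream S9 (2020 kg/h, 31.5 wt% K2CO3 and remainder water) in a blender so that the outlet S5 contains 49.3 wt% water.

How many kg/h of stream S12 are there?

Let S12 be the unknown flow. Total out = 2020 + S12.
water balance: 1383.7 + 0.211·S12 = 0.493·(2020 + S12)
(0.211 − 0.493)·S12 = 0.493×2020 − 1383.7 = -387.84
S12 = -387.84 / -0.282 = 1375.3 kg/h

1375 kg/h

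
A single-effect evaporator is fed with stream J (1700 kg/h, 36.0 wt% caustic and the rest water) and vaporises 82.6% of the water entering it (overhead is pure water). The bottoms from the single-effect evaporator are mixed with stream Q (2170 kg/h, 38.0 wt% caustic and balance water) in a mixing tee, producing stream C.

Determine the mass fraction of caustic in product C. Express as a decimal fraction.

Vapour removed = 0.826×0.640×1700 = 898.69 kg/h; concentrate = 801.31 kg/h.
caustic reaching the mixer = 612 (from concentrate) + 2170×0.380 = 1436.6 kg/h.
Product flow = 801.31 + 2170 = 2971.3 kg/h; caustic fraction = 0.483.

0.483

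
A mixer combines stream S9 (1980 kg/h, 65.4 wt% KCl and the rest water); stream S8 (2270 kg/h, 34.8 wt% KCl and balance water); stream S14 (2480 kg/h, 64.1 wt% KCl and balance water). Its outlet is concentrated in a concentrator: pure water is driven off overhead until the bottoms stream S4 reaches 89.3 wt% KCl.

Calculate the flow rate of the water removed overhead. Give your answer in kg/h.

KCl entering = 1980×0.654 + 2270×0.348 + 2480×0.641 = 3674.6 kg/h.
All KCl reports to S4, so S4 = 3674.6/0.893 = 4114.8 kg/h.
Total feed = 6730 kg/h; overhead = 6730 − 4114.8 = 2615.2 kg/h.

2615 kg/h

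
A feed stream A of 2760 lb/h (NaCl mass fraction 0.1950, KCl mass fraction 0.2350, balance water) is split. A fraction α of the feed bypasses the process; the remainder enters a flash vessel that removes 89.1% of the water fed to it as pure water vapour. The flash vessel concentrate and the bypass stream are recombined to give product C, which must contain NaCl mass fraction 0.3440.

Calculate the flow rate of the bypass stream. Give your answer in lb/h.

406.1 lb/h

All 2760×0.195 = 538.2 lb/h of NaCl reaches C, so C = 538.2/0.344 = 1564.5 lb/h and vapour = 1195.5 lb/h.
The evaporator receives (1−α)·2760 of feed at 0.570 water and removes 0.891 of that water:
0.891×0.570×(1−α)×2760 = 1195.5
(1−α) = 1195.5/1401.7 = 0.8529;  α = 0.1471.
Bypass flow = 0.1471×2760 = 406.12 lb/h.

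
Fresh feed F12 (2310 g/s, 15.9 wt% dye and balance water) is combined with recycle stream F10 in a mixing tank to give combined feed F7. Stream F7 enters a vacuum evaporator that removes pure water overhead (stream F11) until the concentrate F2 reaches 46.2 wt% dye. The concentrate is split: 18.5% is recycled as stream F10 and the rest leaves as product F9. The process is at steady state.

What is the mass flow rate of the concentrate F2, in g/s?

Overall dye balance (none leaves overhead): dye in fresh feed = dye in product, i.e. 2310×0.159 = (1−0.185)·F2·0.462.
F2 = 367.29/(0.462×0.815) = 975.46 g/s.

975.5 g/s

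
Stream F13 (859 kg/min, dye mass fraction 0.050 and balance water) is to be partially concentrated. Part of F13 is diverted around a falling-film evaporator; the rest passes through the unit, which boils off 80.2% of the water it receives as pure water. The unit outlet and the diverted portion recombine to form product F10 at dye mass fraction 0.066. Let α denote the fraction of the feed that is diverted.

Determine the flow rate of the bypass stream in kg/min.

All 859×0.050 = 42.95 kg/min of dye reaches F10, so F10 = 42.95/0.066 = 650.76 kg/min and vapour = 208.24 kg/min.
The evaporator receives (1−α)·859 of feed at 0.950 water and removes 0.802 of that water:
0.802×0.950×(1−α)×859 = 208.24
(1−α) = 208.24/654.47 = 0.3182;  α = 0.6818.
Bypass flow = 0.6818×859 = 585.68 kg/min.

585.7 kg/min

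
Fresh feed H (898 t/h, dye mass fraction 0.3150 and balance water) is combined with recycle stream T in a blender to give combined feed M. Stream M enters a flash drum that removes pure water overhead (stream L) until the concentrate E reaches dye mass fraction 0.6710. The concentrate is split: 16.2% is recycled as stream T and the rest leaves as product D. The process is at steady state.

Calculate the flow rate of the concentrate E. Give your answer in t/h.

503.1 t/h

Overall dye balance (none leaves overhead): dye in fresh feed = dye in product, i.e. 898×0.315 = (1−0.162)·E·0.671.
E = 282.87/(0.671×0.838) = 503.06 t/h.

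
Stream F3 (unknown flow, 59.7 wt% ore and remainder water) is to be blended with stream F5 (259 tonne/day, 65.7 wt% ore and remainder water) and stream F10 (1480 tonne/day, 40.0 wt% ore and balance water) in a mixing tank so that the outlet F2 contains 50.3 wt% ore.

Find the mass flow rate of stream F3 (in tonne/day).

Let F3 be the unknown flow. Total out = 1739 + F3.
ore balance: 762.16 + 0.597·F3 = 0.503·(1739 + F3)
(0.597 − 0.503)·F3 = 0.503×1739 − 762.16 = 112.55
F3 = 112.55 / 0.094 = 1197.4 tonne/day

1197 tonne/day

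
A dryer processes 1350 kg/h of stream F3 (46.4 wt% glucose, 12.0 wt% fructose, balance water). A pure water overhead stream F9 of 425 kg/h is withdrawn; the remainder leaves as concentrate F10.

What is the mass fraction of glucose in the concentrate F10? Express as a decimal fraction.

0.677

glucose is not removed: 1350×0.464 = 626.4 kg/h of glucose enters F10.
Concentrate = 1350 − 425 = 925 kg/h.
Mass fraction = 626.4/925 = 0.677.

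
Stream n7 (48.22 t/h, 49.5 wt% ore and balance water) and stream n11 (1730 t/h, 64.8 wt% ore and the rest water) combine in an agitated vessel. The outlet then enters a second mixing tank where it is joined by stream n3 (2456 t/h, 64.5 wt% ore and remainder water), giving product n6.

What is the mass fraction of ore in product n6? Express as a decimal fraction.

Overall, product flow = 4234.2 t/h.
ore in = 48.22×0.495 + 1730×0.648 + 2456×0.645 = 2729 t/h.
ore fraction in n6 = 0.645.

0.645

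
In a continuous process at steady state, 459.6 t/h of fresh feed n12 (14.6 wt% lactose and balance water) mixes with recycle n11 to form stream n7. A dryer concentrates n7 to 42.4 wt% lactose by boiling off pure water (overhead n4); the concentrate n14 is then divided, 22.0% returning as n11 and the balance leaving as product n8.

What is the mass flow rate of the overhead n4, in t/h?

301.3 t/h

Overall lactose balance (none leaves overhead): lactose in fresh feed = lactose in product, i.e. 459.6×0.146 = (1−0.220)·n14·0.424.
n14 = 67.102/(0.424×0.780) = 202.9 t/h.
Recycle n11 = 0.220×202.9 = 44.637 t/h.
Combined feed n7 = 459.6 + 44.637 = 504.24 t/h.
Overhead n4 = n7 − n14 = 504.24 − 202.9 = 301.34 t/h.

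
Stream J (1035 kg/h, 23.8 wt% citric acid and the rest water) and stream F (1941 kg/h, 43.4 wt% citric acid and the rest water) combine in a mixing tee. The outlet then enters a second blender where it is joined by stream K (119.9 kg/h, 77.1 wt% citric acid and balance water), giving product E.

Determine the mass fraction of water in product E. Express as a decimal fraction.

0.618

Overall, product flow = 3095.9 kg/h.
water in = 1035×0.762 + 1941×0.566 + 119.9×0.229 = 1914.7 kg/h.
water fraction in E = 0.618.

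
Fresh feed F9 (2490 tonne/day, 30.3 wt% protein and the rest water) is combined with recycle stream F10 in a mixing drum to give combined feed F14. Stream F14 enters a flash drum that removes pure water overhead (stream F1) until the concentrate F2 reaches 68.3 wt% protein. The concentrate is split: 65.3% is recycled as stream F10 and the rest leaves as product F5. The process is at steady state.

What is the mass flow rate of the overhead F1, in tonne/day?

1385 tonne/day

Overall protein balance (none leaves overhead): protein in fresh feed = protein in product, i.e. 2490×0.303 = (1−0.653)·F2·0.683.
F2 = 754.47/(0.683×0.347) = 3183.4 tonne/day.
Recycle F10 = 0.653×3183.4 = 2078.8 tonne/day.
Combined feed F14 = 2490 + 2078.8 = 4568.8 tonne/day.
Overhead F1 = F14 − F2 = 4568.8 − 3183.4 = 1385.4 tonne/day.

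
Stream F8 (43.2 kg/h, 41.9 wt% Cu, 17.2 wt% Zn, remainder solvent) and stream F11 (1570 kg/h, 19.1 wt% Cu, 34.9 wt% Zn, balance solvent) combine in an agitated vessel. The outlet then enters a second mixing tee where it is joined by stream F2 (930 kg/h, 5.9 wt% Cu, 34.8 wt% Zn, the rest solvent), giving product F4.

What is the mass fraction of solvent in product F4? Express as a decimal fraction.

0.508

Overall, product flow = 2543.2 kg/h.
solvent in = 43.2×0.409 + 1570×0.460 + 930×0.593 = 1291.4 kg/h.
solvent fraction in F4 = 0.508.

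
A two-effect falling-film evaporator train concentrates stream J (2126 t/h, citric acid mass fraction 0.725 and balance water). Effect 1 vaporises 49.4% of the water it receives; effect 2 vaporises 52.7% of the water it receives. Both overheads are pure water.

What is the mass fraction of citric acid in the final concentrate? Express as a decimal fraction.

0.917

water in feed = 2126×0.275 = 584.65 t/h.
After stage 1: water left = (1−0.494)×584.65 = 295.83; stream total = 1837.2 t/h.
After stage 2: water left = (1−0.527)×295.83 = 139.93; final concentrate = 1681.3 t/h.
citric acid fraction = 1541.3/1681.3 = 0.917.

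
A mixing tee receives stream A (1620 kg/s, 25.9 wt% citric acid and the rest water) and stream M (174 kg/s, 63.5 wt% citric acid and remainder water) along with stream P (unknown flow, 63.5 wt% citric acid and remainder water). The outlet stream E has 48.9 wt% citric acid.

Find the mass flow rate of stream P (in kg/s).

Let P be the unknown flow. Total out = 1794 + P.
citric acid balance: 530.07 + 0.635·P = 0.489·(1794 + P)
(0.635 − 0.489)·P = 0.489×1794 − 530.07 = 347.2
P = 347.2 / 0.146 = 2378.1 kg/s

2378 kg/s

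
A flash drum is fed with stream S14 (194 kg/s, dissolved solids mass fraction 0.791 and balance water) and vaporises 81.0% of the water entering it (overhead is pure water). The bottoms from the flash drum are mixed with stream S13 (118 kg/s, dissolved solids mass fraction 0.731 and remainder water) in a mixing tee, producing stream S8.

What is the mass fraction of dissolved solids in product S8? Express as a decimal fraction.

Vapour removed = 0.810×0.209×194 = 32.842 kg/s; concentrate = 161.16 kg/s.
dissolved solids reaching the mixer = 153.45 (from concentrate) + 118×0.731 = 239.71 kg/s.
Product flow = 161.16 + 118 = 279.16 kg/s; dissolved solids fraction = 0.859.

0.859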